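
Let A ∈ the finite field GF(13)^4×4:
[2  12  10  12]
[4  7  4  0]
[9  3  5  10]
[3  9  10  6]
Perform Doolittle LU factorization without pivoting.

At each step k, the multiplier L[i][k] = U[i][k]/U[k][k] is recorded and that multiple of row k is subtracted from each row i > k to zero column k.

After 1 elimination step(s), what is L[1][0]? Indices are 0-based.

k=0: U[0][0]=2
  eliminate (1,0): mult=2, new row 1: (0, 9, 10, 2); set L[1][0]=2
  eliminate (2,0): mult=11, new row 2: (0, 1, 12, 8); set L[2][0]=11
  eliminate (3,0): mult=8, new row 3: (0, 4, 8, 1); set L[3][0]=8

L[1][0] = 2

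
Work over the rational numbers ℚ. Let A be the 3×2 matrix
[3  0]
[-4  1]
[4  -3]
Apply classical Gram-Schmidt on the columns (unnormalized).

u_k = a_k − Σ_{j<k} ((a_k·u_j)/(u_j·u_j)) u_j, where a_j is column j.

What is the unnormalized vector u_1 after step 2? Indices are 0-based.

u_1 = (48/41, -23/41, -59/41)

Step 1: u_0 = a_0 = (3, -4, 4).
Step 2: u_1 = a_1 − (-16/41)·u_0 = (48/41, -23/41, -59/41).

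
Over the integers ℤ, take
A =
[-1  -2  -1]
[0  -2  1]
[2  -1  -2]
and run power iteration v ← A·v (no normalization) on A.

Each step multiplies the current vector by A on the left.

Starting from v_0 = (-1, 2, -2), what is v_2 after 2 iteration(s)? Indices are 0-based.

v_2 = (13, 12, 4)

v_0 = (-1, 2, -2).
v_1 = A·v_0 = (-1, -6, 0).
v_2 = A·v_1 = (13, 12, 4).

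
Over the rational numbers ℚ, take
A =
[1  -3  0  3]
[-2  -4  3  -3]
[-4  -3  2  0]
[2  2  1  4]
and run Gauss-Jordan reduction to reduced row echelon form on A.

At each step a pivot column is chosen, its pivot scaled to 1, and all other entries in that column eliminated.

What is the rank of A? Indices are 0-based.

pivot(0,0)=1: scale R0 → (1, -3, 0, 3)
  clear (1,0): R1 −= (-2)R0 → (0, -10, 3, 3)
  clear (2,0): R2 −= (-4)R0 → (0, -15, 2, 12)
  clear (3,0): R3 −= (2)R0 → (0, 8, 1, -2)
pivot(1,1)=-10: scale R1 → (0, 1, -3/10, -3/10)
  clear (0,1): R0 −= (-3)R1 → (1, 0, -9/10, 21/10)
  clear (2,1): R2 −= (-15)R1 → (0, 0, -5/2, 15/2)
  clear (3,1): R3 −= (8)R1 → (0, 0, 17/5, 2/5)
pivot(2,2)=-5/2: scale R2 → (0, 0, 1, -3)
  clear (0,2): R0 −= (-9/10)R2 → (1, 0, 0, -3/5)
  clear (1,2): R1 −= (-3/10)R2 → (0, 1, 0, -6/5)
  clear (3,2): R3 −= (17/5)R2 → (0, 0, 0, 53/5)
pivot(3,3)=53/5: scale R3 → (0, 0, 0, 1)
  clear (0,3): R0 −= (-3/5)R3 → (1, 0, 0, 0)
  clear (1,3): R1 −= (-6/5)R3 → (0, 1, 0, 0)
  clear (2,3): R2 −= (-3)R3 → (0, 0, 1, 0)

rank = 4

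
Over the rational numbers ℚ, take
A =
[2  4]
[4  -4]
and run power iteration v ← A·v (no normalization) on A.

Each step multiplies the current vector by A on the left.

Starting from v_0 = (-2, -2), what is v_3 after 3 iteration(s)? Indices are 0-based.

v_0 = (-2, -2).
v_1 = A·v_0 = (-12, 0).
v_2 = A·v_1 = (-24, -48).
v_3 = A·v_2 = (-240, 96).

v_3 = (-240, 96)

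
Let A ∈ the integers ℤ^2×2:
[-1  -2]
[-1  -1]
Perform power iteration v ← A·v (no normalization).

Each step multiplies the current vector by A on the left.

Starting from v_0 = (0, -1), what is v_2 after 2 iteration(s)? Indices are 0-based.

v_0 = (0, -1).
v_1 = A·v_0 = (2, 1).
v_2 = A·v_1 = (-4, -3).

v_2 = (-4, -3)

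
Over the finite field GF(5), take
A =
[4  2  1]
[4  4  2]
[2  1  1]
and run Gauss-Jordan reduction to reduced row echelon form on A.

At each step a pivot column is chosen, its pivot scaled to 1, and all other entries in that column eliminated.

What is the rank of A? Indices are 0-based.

step 1: normalize row 0 (÷4) = (1, 3, 4)
  row 1: subtract 4×row0 = (0, 2, 1)
  row 2: subtract 2×row0 = (0, 0, 3)
step 2: normalize row 1 (÷2) = (0, 1, 3)
  row 0: subtract 3×row1 = (1, 0, 0)
step 3: normalize row 2 (÷3) = (0, 0, 1)
  row 1: subtract 3×row2 = (0, 1, 0)

rank = 3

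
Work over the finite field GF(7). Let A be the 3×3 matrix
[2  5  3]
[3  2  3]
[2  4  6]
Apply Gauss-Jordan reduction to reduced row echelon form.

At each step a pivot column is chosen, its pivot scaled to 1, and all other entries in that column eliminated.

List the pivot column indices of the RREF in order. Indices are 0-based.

pivot columns: 0, 1, 2

[1] R0 /= 2  ⇒  (1, 6, 5)
     R1 -= 3·R0  ⇒  (0, 5, 2)
     R2 -= 2·R0  ⇒  (0, 6, 3)
[2] R1 /= 5  ⇒  (0, 1, 6)
     R0 -= 6·R1  ⇒  (1, 0, 4)
     R2 -= 6·R1  ⇒  (0, 0, 2)
[3] R2 /= 2  ⇒  (0, 0, 1)
     R0 -= 4·R2  ⇒  (1, 0, 0)
     R1 -= 6·R2  ⇒  (0, 1, 0)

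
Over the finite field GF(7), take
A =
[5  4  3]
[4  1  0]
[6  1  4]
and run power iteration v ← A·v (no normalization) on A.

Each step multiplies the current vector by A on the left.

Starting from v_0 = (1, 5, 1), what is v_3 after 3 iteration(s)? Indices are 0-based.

v_3 = (4, 4, 1)

v_0 = (1, 5, 1).
v_1 = A·v_0 = (0, 2, 1).
v_2 = A·v_1 = (4, 2, 6).
v_3 = A·v_2 = (4, 4, 1).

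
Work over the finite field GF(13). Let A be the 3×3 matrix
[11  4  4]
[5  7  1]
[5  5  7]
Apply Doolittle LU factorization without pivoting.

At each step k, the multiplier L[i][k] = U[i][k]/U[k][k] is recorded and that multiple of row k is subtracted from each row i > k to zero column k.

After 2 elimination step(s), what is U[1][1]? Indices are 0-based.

[col 0] pivot 11
  R1 -= 4*R0 → (0, 4, 11)  (L[1][0] := 4)
  R2 -= 4*R0 → (0, 2, 4)  (L[2][0] := 4)
[col 1] pivot 4
  R2 -= 7*R1 → (0, 0, 5)  (L[2][1] := 7)

U[1][1] = 4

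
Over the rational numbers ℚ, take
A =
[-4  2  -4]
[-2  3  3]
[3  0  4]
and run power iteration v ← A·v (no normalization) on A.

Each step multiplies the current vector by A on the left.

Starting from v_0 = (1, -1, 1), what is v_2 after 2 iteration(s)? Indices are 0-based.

v_0 = (1, -1, 1).
v_1 = A·v_0 = (-10, -2, 7).
v_2 = A·v_1 = (8, 35, -2).

v_2 = (8, 35, -2)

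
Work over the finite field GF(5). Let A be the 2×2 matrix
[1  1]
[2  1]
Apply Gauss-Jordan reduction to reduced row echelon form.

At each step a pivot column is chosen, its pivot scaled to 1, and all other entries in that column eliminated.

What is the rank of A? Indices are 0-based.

rank = 2

pivot(0,0)=1: scale R0 → (1, 1)
  clear (1,0): R1 −= (2)R0 → (0, 4)
pivot(1,1)=4: scale R1 → (0, 1)
  clear (0,1): R0 −= (1)R1 → (1, 0)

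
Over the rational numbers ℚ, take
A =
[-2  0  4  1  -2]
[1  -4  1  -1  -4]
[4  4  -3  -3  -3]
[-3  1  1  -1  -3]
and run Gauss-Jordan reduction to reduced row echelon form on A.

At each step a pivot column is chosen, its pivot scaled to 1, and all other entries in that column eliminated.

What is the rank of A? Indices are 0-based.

pivot(0,0)=-2: scale R0 → (1, 0, -2, -1/2, 1)
  clear (1,0): R1 −= (1)R0 → (0, -4, 3, -1/2, -5)
  clear (2,0): R2 −= (4)R0 → (0, 4, 5, -1, -7)
  clear (3,0): R3 −= (-3)R0 → (0, 1, -5, -5/2, 0)
pivot(1,1)=-4: scale R1 → (0, 1, -3/4, 1/8, 5/4)
  clear (2,1): R2 −= (4)R1 → (0, 0, 8, -3/2, -12)
  clear (3,1): R3 −= (1)R1 → (0, 0, -17/4, -21/8, -5/4)
pivot(2,2)=8: scale R2 → (0, 0, 1, -3/16, -3/2)
  clear (0,2): R0 −= (-2)R2 → (1, 0, 0, -7/8, -2)
  clear (1,2): R1 −= (-3/4)R2 → (0, 1, 0, -1/64, 1/8)
  clear (3,2): R3 −= (-17/4)R2 → (0, 0, 0, -219/64, -61/8)
pivot(3,3)=-219/64: scale R3 → (0, 0, 0, 1, 488/219)
  clear (0,3): R0 −= (-7/8)R3 → (1, 0, 0, 0, -11/219)
  clear (1,3): R1 −= (-1/64)R3 → (0, 1, 0, 0, 35/219)
  clear (2,3): R2 −= (-3/16)R3 → (0, 0, 1, 0, -79/73)

rank = 4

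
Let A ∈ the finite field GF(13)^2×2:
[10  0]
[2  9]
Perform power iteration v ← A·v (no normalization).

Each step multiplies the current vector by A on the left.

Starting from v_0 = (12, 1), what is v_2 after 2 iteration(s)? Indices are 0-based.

v_2 = (4, 4)

v_0 = (12, 1).
v_1 = A·v_0 = (3, 7).
v_2 = A·v_1 = (4, 4).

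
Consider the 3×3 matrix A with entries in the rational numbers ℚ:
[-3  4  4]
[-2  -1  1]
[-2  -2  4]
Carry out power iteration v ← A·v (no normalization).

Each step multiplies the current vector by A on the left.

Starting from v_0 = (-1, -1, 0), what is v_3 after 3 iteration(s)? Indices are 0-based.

v_3 = (-33, -53, -20)

v_0 = (-1, -1, 0).
v_1 = A·v_0 = (-1, 3, 4).
v_2 = A·v_1 = (31, 3, 12).
v_3 = A·v_2 = (-33, -53, -20).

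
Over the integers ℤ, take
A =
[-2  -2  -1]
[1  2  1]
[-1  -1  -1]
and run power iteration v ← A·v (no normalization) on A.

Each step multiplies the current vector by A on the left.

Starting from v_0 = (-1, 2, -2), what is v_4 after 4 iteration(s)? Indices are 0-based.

v_0 = (-1, 2, -2).
v_1 = A·v_0 = (0, 1, 1).
v_2 = A·v_1 = (-3, 3, -2).
v_3 = A·v_2 = (2, 1, 2).
v_4 = A·v_3 = (-8, 6, -5).

v_4 = (-8, 6, -5)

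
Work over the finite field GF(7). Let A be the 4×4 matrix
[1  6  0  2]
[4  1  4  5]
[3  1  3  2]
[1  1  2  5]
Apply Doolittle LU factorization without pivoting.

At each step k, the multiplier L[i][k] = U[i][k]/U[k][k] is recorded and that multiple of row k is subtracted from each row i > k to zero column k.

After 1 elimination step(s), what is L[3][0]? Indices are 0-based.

L[3][0] = 1

[col 0] pivot 1
  R1 -= 4*R0 → (0, 5, 4, 4)  (L[1][0] := 4)
  R2 -= 3*R0 → (0, 4, 3, 3)  (L[2][0] := 3)
  R3 -= 1*R0 → (0, 2, 2, 3)  (L[3][0] := 1)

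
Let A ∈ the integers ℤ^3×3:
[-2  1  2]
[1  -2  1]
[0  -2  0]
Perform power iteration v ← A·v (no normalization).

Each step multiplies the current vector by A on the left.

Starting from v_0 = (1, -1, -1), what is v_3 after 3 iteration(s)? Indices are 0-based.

v_3 = (-47, 26, 14)

v_0 = (1, -1, -1).
v_1 = A·v_0 = (-5, 2, 2).
v_2 = A·v_1 = (16, -7, -4).
v_3 = A·v_2 = (-47, 26, 14).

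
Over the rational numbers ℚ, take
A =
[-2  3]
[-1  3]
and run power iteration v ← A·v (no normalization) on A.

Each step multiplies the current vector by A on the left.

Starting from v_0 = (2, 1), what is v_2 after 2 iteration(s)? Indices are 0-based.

v_2 = (5, 4)

v_0 = (2, 1).
v_1 = A·v_0 = (-1, 1).
v_2 = A·v_1 = (5, 4).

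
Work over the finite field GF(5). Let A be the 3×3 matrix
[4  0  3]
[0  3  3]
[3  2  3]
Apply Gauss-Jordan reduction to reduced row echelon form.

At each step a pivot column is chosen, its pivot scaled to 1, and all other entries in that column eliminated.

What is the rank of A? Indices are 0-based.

pivot(0,0)=4: scale R0 → (1, 0, 2)
  clear (2,0): R2 −= (3)R0 → (0, 2, 2)
pivot(1,1)=3: scale R1 → (0, 1, 1)
  clear (2,1): R2 −= (2)R1 → (0, 0, 0)
col 2: no nonzero at/below row 2; advance.

rank = 2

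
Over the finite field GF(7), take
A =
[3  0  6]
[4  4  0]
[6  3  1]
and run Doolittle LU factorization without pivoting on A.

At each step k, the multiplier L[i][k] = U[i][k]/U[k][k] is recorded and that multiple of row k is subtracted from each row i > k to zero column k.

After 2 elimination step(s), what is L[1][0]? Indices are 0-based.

L[1][0] = 6

k=0: U[0][0]=3
  eliminate (1,0): mult=6, new row 1: (0, 4, 6); set L[1][0]=6
  eliminate (2,0): mult=2, new row 2: (0, 3, 3); set L[2][0]=2
k=1: U[1][1]=4
  eliminate (2,1): mult=6, new row 2: (0, 0, 2); set L[2][1]=6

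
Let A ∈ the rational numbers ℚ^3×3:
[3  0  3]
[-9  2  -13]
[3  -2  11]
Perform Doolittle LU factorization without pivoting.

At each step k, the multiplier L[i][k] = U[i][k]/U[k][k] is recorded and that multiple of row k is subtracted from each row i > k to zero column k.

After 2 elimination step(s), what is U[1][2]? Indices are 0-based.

U[1][2] = -4

k=0: U[0][0]=3
  eliminate (1,0): mult=-3, new row 1: (0, 2, -4); set L[1][0]=-3
  eliminate (2,0): mult=1, new row 2: (0, -2, 8); set L[2][0]=1
k=1: U[1][1]=2
  eliminate (2,1): mult=-1, new row 2: (0, 0, 4); set L[2][1]=-1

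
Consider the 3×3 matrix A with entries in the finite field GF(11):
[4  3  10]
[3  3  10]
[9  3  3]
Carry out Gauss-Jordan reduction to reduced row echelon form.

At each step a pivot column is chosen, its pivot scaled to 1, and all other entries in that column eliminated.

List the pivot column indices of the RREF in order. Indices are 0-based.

pivot columns: 0, 1, 2

[1] R0 /= 4  ⇒  (1, 9, 8)
     R1 -= 3·R0  ⇒  (0, 9, 8)
     R2 -= 9·R0  ⇒  (0, 10, 8)
[2] R1 /= 9  ⇒  (0, 1, 7)
     R0 -= 9·R1  ⇒  (1, 0, 0)
     R2 -= 10·R1  ⇒  (0, 0, 4)
[3] R2 /= 4  ⇒  (0, 0, 1)
     R1 -= 7·R2  ⇒  (0, 1, 0)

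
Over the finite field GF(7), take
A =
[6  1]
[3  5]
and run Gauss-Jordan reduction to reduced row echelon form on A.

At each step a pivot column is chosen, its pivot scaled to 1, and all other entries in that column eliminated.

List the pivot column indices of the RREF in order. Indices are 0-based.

pivot columns: 0, 1

pivot(0,0)=6: scale R0 → (1, 6)
  clear (1,0): R1 −= (3)R0 → (0, 1)
pivot(1,1)=1: scale R1 → (0, 1)
  clear (0,1): R0 −= (6)R1 → (1, 0)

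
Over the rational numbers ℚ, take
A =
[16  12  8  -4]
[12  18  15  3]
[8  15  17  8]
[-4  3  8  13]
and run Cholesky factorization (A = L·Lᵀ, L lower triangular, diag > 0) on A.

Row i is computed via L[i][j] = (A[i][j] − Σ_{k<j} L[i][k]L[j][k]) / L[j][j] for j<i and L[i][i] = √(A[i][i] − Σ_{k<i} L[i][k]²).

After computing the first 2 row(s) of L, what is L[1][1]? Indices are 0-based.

Step 1: L[0][0] = √(16) = 4.
  L[1][0] = (12) / L[0][0] = 3.
Step 2: L[1][1] = √(9) = 3.

L[1][1] = 3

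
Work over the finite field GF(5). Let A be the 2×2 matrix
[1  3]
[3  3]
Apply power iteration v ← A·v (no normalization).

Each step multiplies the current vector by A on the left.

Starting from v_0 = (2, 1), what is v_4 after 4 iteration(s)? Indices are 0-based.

v_0 = (2, 1).
v_1 = A·v_0 = (0, 4).
v_2 = A·v_1 = (2, 2).
v_3 = A·v_2 = (3, 2).
v_4 = A·v_3 = (4, 0).

v_4 = (4, 0)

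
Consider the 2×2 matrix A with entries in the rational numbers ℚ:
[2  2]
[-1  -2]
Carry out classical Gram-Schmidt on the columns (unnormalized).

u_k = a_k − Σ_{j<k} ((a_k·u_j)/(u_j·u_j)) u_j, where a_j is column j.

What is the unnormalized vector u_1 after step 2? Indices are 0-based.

u_1 = (-2/5, -4/5)

Step 1: u_0 = a_0 = (2, -1).
Step 2: u_1 = a_1 − (6/5)·u_0 = (-2/5, -4/5).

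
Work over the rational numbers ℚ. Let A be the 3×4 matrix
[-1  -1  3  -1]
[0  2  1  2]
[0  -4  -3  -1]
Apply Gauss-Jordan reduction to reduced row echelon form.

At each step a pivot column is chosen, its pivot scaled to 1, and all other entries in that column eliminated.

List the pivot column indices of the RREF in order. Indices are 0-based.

pivot columns: 0, 1, 2

pivot(0,0)=-1: scale R0 → (1, 1, -3, 1)
pivot(1,1)=2: scale R1 → (0, 1, 1/2, 1)
  clear (0,1): R0 −= (1)R1 → (1, 0, -7/2, 0)
  clear (2,1): R2 −= (-4)R1 → (0, 0, -1, 3)
pivot(2,2)=-1: scale R2 → (0, 0, 1, -3)
  clear (0,2): R0 −= (-7/2)R2 → (1, 0, 0, -21/2)
  clear (1,2): R1 −= (1/2)R2 → (0, 1, 0, 5/2)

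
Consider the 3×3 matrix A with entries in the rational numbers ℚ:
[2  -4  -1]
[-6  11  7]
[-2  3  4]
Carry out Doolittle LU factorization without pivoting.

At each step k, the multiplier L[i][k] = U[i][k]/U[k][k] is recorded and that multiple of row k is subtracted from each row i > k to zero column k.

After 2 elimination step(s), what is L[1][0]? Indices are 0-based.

L[1][0] = -3

Step 1: pivot at (0,0) is 2.
  row1 ← row1 − (-3)·row0  ⇒  L[1][0]=-3, U row1=(0, -1, 4)
  row2 ← row2 − (-1)·row0  ⇒  L[2][0]=-1, U row2=(0, -1, 3)
Step 2: pivot at (1,1) is -1.
  row2 ← row2 − (1)·row1  ⇒  L[2][1]=1, U row2=(0, 0, -1)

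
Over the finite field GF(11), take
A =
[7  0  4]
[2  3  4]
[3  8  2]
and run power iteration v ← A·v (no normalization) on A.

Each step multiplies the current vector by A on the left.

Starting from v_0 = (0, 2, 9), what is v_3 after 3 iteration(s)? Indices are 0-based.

v_0 = (0, 2, 9).
v_1 = A·v_0 = (3, 9, 1).
v_2 = A·v_1 = (3, 4, 6).
v_3 = A·v_2 = (1, 9, 9).

v_3 = (1, 9, 9)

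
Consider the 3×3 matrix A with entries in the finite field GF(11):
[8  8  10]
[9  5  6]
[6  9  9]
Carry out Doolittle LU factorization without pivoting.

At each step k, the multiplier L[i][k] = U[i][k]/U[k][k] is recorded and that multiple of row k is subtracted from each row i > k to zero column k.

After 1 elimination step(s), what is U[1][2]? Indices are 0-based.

U[1][2] = 3

k=0: U[0][0]=8
  eliminate (1,0): mult=8, new row 1: (0, 7, 3); set L[1][0]=8
  eliminate (2,0): mult=9, new row 2: (0, 3, 7); set L[2][0]=9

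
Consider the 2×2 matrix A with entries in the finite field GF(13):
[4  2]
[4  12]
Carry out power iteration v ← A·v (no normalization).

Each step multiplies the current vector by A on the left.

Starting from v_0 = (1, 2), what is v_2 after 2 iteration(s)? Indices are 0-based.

v_0 = (1, 2).
v_1 = A·v_0 = (8, 2).
v_2 = A·v_1 = (10, 4).

v_2 = (10, 4)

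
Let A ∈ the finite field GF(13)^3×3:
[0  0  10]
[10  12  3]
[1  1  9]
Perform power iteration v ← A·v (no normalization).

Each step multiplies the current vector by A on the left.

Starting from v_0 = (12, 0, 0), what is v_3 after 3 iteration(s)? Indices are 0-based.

v_3 = (5, 5, 8)

v_0 = (12, 0, 0).
v_1 = A·v_0 = (0, 3, 12).
v_2 = A·v_1 = (3, 7, 7).
v_3 = A·v_2 = (5, 5, 8).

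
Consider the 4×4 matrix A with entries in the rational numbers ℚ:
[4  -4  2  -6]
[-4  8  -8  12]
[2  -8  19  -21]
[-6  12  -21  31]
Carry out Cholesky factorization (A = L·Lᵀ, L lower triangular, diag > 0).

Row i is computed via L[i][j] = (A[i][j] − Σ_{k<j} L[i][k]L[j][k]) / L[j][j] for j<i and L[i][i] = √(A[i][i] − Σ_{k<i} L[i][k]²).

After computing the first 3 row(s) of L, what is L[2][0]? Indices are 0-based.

Step 1: L[0][0] = √(4) = 2.
  L[1][0] = (-4) / L[0][0] = -2.
Step 2: L[1][1] = √(4) = 2.
  L[2][0] = (2) / L[0][0] = 1.
  L[2][1] = (-6) / L[1][1] = -3.
Step 3: L[2][2] = √(9) = 3.

L[2][0] = 1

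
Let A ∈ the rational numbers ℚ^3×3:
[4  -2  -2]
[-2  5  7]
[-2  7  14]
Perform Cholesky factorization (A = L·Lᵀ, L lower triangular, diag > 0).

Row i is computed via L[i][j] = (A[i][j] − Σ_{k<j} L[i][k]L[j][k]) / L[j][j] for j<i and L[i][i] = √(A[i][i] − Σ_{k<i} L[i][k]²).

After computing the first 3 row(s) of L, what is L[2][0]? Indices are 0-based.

Step 1: L[0][0] = √(4) = 2.
  L[1][0] = (-2) / L[0][0] = -1.
Step 2: L[1][1] = √(4) = 2.
  L[2][0] = (-2) / L[0][0] = -1.
  L[2][1] = (6) / L[1][1] = 3.
Step 3: L[2][2] = √(4) = 2.

L[2][0] = -1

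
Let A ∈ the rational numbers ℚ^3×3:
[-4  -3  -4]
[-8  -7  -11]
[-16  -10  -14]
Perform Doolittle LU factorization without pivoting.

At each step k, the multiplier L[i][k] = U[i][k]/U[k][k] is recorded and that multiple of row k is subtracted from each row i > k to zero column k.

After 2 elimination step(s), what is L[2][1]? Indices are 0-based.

L[2][1] = -2

[col 0] pivot -4
  R1 -= 2*R0 → (0, -1, -3)  (L[1][0] := 2)
  R2 -= 4*R0 → (0, 2, 2)  (L[2][0] := 4)
[col 1] pivot -1
  R2 -= -2*R1 → (0, 0, -4)  (L[2][1] := -2)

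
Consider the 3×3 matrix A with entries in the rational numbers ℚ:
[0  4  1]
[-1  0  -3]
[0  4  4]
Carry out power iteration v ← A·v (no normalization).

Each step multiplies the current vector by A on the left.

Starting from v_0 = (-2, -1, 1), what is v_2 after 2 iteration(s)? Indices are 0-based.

v_2 = (-4, 3, -4)

v_0 = (-2, -1, 1).
v_1 = A·v_0 = (-3, -1, 0).
v_2 = A·v_1 = (-4, 3, -4).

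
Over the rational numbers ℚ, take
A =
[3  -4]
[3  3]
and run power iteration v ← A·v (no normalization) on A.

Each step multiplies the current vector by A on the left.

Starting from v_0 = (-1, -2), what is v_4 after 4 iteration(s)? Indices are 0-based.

v_0 = (-1, -2).
v_1 = A·v_0 = (5, -9).
v_2 = A·v_1 = (51, -12).
v_3 = A·v_2 = (201, 117).
v_4 = A·v_3 = (135, 954).

v_4 = (135, 954)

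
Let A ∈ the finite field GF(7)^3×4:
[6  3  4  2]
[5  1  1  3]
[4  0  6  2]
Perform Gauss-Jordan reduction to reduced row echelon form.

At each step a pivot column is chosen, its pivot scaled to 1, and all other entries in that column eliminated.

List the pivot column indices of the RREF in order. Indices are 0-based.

step 1: normalize row 0 (÷6) = (1, 4, 3, 5)
  row 1: subtract 5×row0 = (0, 2, 0, 6)
  row 2: subtract 4×row0 = (0, 5, 1, 3)
step 2: normalize row 1 (÷2) = (0, 1, 0, 3)
  row 0: subtract 4×row1 = (1, 0, 3, 0)
  row 2: subtract 5×row1 = (0, 0, 1, 2)
step 3: normalize row 2 (÷1) = (0, 0, 1, 2)
  row 0: subtract 3×row2 = (1, 0, 0, 1)

pivot columns: 0, 1, 2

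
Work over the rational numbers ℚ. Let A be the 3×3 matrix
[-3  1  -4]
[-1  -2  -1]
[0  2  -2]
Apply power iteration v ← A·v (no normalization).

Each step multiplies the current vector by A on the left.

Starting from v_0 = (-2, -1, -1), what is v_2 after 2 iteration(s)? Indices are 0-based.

v_0 = (-2, -1, -1).
v_1 = A·v_0 = (9, 5, 0).
v_2 = A·v_1 = (-22, -19, 10).

v_2 = (-22, -19, 10)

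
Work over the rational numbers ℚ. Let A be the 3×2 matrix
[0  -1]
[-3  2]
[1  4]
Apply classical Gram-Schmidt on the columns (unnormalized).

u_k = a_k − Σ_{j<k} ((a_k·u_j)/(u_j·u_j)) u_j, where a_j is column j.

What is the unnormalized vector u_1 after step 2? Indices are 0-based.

Step 1: u_0 = a_0 = (0, -3, 1).
Step 2: u_1 = a_1 − (-1/5)·u_0 = (-1, 7/5, 21/5).

u_1 = (-1, 7/5, 21/5)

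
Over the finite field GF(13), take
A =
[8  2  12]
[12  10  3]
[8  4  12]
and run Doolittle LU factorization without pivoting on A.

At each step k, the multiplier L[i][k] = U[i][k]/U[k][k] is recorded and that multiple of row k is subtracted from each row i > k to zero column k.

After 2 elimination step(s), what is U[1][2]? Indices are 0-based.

Step 1: pivot at (0,0) is 8.
  row1 ← row1 − (8)·row0  ⇒  L[1][0]=8, U row1=(0, 7, 11)
  row2 ← row2 − (1)·row0  ⇒  L[2][0]=1, U row2=(0, 2, 0)
Step 2: pivot at (1,1) is 7.
  row2 ← row2 − (4)·row1  ⇒  L[2][1]=4, U row2=(0, 0, 8)

U[1][2] = 11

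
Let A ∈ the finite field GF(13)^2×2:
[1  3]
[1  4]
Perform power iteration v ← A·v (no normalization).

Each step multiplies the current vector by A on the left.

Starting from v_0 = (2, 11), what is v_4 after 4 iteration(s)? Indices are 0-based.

v_0 = (2, 11).
v_1 = A·v_0 = (9, 7).
v_2 = A·v_1 = (4, 11).
v_3 = A·v_2 = (11, 9).
v_4 = A·v_3 = (12, 8).

v_4 = (12, 8)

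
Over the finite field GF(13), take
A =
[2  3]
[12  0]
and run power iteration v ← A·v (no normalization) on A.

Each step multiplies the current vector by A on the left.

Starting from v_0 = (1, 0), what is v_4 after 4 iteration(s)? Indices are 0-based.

v_4 = (2, 4)

v_0 = (1, 0).
v_1 = A·v_0 = (2, 12).
v_2 = A·v_1 = (1, 11).
v_3 = A·v_2 = (9, 12).
v_4 = A·v_3 = (2, 4).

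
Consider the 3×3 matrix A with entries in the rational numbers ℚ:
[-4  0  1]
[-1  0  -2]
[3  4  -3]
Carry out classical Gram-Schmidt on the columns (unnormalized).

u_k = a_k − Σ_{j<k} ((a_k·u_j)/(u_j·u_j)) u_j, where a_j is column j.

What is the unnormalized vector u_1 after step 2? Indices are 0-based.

Step 1: u_0 = a_0 = (-4, -1, 3).
Step 2: u_1 = a_1 − (6/13)·u_0 = (24/13, 6/13, 34/13).

u_1 = (24/13, 6/13, 34/13)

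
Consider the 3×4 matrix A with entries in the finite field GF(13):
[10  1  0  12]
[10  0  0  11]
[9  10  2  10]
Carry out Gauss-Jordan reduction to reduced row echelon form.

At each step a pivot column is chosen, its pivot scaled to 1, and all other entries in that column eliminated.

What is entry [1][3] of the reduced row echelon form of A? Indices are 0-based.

pivot(0,0)=10: scale R0 → (1, 4, 0, 9)
  clear (1,0): R1 −= (10)R0 → (0, 12, 0, 12)
  clear (2,0): R2 −= (9)R0 → (0, 0, 2, 7)
pivot(1,1)=12: scale R1 → (0, 1, 0, 1)
  clear (0,1): R0 −= (4)R1 → (1, 0, 0, 5)
pivot(2,2)=2: scale R2 → (0, 0, 1, 10)

M[1][3] = 1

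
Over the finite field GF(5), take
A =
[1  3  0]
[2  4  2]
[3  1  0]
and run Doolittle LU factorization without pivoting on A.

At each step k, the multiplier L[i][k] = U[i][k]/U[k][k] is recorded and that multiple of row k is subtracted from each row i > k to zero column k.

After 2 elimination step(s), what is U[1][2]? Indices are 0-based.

Step 1: pivot at (0,0) is 1.
  row1 ← row1 − (2)·row0  ⇒  L[1][0]=2, U row1=(0, 3, 2)
  row2 ← row2 − (3)·row0  ⇒  L[2][0]=3, U row2=(0, 2, 0)
Step 2: pivot at (1,1) is 3.
  row2 ← row2 − (4)·row1  ⇒  L[2][1]=4, U row2=(0, 0, 2)

U[1][2] = 2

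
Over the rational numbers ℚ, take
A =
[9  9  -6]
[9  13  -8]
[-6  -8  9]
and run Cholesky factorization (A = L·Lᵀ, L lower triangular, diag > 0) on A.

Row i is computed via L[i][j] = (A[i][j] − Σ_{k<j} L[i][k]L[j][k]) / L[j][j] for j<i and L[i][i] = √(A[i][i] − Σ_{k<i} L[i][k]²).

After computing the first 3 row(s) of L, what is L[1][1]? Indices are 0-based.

L[1][1] = 2

Step 1: L[0][0] = √(9) = 3.
  L[1][0] = (9) / L[0][0] = 3.
Step 2: L[1][1] = √(4) = 2.
  L[2][0] = (-6) / L[0][0] = -2.
  L[2][1] = (-2) / L[1][1] = -1.
Step 3: L[2][2] = √(4) = 2.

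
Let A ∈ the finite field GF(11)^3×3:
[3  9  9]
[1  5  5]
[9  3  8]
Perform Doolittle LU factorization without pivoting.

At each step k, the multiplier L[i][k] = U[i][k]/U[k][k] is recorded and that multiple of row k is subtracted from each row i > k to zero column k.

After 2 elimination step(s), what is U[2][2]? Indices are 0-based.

k=0: U[0][0]=3
  eliminate (1,0): mult=4, new row 1: (0, 2, 2); set L[1][0]=4
  eliminate (2,0): mult=3, new row 2: (0, 9, 3); set L[2][0]=3
k=1: U[1][1]=2
  eliminate (2,1): mult=10, new row 2: (0, 0, 5); set L[2][1]=10

U[2][2] = 5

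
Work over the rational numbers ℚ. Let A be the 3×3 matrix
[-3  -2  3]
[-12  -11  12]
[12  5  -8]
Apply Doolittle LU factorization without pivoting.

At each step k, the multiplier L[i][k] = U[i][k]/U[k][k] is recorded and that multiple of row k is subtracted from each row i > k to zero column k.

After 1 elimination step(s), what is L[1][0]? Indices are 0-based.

Step 1: pivot at (0,0) is -3.
  row1 ← row1 − (4)·row0  ⇒  L[1][0]=4, U row1=(0, -3, 0)
  row2 ← row2 − (-4)·row0  ⇒  L[2][0]=-4, U row2=(0, -3, 4)

L[1][0] = 4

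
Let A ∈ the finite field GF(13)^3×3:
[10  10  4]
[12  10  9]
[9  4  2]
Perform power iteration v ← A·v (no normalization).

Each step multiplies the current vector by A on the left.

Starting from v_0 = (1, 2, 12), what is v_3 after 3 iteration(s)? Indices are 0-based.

v_3 = (5, 12, 11)

v_0 = (1, 2, 12).
v_1 = A·v_0 = (0, 10, 2).
v_2 = A·v_1 = (4, 1, 5).
v_3 = A·v_2 = (5, 12, 11).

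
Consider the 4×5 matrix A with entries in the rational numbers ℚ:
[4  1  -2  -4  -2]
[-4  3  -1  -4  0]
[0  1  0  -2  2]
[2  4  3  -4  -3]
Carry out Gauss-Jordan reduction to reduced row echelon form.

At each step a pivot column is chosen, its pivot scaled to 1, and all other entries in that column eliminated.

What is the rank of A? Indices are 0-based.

step 1: normalize row 0 (÷4) = (1, 1/4, -1/2, -1, -1/2)
  row 1: subtract -4×row0 = (0, 4, -3, -8, -2)
  row 3: subtract 2×row0 = (0, 7/2, 4, -2, -2)
step 2: normalize row 1 (÷4) = (0, 1, -3/4, -2, -1/2)
  row 0: subtract 1/4×row1 = (1, 0, -5/16, -1/2, -3/8)
  row 2: subtract 1×row1 = (0, 0, 3/4, 0, 5/2)
  row 3: subtract 7/2×row1 = (0, 0, 53/8, 5, -1/4)
step 3: normalize row 2 (÷3/4) = (0, 0, 1, 0, 10/3)
  row 0: subtract -5/16×row2 = (1, 0, 0, -1/2, 2/3)
  row 1: subtract -3/4×row2 = (0, 1, 0, -2, 2)
  row 3: subtract 53/8×row2 = (0, 0, 0, 5, -67/3)
step 4: normalize row 3 (÷5) = (0, 0, 0, 1, -67/15)
  row 0: subtract -1/2×row3 = (1, 0, 0, 0, -47/30)
  row 1: subtract -2×row3 = (0, 1, 0, 0, -104/15)

rank = 4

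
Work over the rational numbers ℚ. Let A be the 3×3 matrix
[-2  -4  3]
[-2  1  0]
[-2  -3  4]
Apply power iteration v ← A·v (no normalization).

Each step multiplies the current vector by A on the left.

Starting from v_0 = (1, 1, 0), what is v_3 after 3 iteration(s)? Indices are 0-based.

v_0 = (1, 1, 0).
v_1 = A·v_0 = (-6, -1, -5).
v_2 = A·v_1 = (1, 11, -5).
v_3 = A·v_2 = (-61, 9, -55).

v_3 = (-61, 9, -55)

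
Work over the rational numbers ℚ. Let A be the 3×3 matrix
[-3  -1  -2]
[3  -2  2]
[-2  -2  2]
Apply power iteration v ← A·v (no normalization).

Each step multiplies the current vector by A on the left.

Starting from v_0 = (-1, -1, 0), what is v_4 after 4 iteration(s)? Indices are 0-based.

v_4 = (8, 283, 128)

v_0 = (-1, -1, 0).
v_1 = A·v_0 = (4, -1, 4).
v_2 = A·v_1 = (-19, 22, 2).
v_3 = A·v_2 = (31, -97, -2).
v_4 = A·v_3 = (8, 283, 128).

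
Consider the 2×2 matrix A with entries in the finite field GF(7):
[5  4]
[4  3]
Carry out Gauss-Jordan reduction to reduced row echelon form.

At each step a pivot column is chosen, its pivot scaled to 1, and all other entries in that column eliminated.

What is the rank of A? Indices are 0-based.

[1] R0 /= 5  ⇒  (1, 5)
     R1 -= 4·R0  ⇒  (0, 4)
[2] R1 /= 4  ⇒  (0, 1)
     R0 -= 5·R1  ⇒  (1, 0)

rank = 2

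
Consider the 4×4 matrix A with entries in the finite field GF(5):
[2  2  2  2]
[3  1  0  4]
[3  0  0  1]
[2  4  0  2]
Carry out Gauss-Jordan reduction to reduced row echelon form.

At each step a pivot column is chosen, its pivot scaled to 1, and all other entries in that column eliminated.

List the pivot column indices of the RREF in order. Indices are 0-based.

step 1: normalize row 0 (÷2) = (1, 1, 1, 1)
  row 1: subtract 3×row0 = (0, 3, 2, 1)
  row 2: subtract 3×row0 = (0, 2, 2, 3)
  row 3: subtract 2×row0 = (0, 2, 3, 0)
step 2: normalize row 1 (÷3) = (0, 1, 4, 2)
  row 0: subtract 1×row1 = (1, 0, 2, 4)
  row 2: subtract 2×row1 = (0, 0, 4, 4)
  row 3: subtract 2×row1 = (0, 0, 0, 1)
step 3: normalize row 2 (÷4) = (0, 0, 1, 1)
  row 0: subtract 2×row2 = (1, 0, 0, 2)
  row 1: subtract 4×row2 = (0, 1, 0, 3)
step 4: normalize row 3 (÷1) = (0, 0, 0, 1)
  row 0: subtract 2×row3 = (1, 0, 0, 0)
  row 1: subtract 3×row3 = (0, 1, 0, 0)
  row 2: subtract 1×row3 = (0, 0, 1, 0)

pivot columns: 0, 1, 2, 3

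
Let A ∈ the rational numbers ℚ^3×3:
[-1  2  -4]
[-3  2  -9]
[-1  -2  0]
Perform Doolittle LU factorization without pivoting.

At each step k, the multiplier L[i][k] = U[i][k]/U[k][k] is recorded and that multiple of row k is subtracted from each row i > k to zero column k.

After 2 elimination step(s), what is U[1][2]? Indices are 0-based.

U[1][2] = 3

Step 1: pivot at (0,0) is -1.
  row1 ← row1 − (3)·row0  ⇒  L[1][0]=3, U row1=(0, -4, 3)
  row2 ← row2 − (1)·row0  ⇒  L[2][0]=1, U row2=(0, -4, 4)
Step 2: pivot at (1,1) is -4.
  row2 ← row2 − (1)·row1  ⇒  L[2][1]=1, U row2=(0, 0, 1)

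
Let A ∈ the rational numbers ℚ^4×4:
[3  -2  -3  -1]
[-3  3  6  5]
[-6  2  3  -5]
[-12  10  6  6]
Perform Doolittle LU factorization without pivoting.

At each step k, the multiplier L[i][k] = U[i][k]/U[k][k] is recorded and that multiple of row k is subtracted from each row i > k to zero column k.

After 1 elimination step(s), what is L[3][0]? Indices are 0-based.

L[3][0] = -4

Step 1: pivot at (0,0) is 3.
  row1 ← row1 − (-1)·row0  ⇒  L[1][0]=-1, U row1=(0, 1, 3, 4)
  row2 ← row2 − (-2)·row0  ⇒  L[2][0]=-2, U row2=(0, -2, -3, -7)
  row3 ← row3 − (-4)·row0  ⇒  L[3][0]=-4, U row3=(0, 2, -6, 2)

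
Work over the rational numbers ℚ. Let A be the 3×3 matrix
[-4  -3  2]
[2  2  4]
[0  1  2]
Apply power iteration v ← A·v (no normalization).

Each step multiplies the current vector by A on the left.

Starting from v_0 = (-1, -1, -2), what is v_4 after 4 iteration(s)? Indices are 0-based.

v_0 = (-1, -1, -2).
v_1 = A·v_0 = (3, -12, -5).
v_2 = A·v_1 = (14, -38, -22).
v_3 = A·v_2 = (14, -136, -82).
v_4 = A·v_3 = (188, -572, -300).

v_4 = (188, -572, -300)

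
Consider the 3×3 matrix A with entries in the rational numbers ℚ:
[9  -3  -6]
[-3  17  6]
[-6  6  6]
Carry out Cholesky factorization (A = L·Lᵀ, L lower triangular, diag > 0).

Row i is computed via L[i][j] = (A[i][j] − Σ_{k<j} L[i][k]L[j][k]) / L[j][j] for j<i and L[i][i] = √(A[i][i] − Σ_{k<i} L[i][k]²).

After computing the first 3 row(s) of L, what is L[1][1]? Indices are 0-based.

L[1][1] = 4

Step 1: L[0][0] = √(9) = 3.
  L[1][0] = (-3) / L[0][0] = -1.
Step 2: L[1][1] = √(16) = 4.
  L[2][0] = (-6) / L[0][0] = -2.
  L[2][1] = (4) / L[1][1] = 1.
Step 3: L[2][2] = √(1) = 1.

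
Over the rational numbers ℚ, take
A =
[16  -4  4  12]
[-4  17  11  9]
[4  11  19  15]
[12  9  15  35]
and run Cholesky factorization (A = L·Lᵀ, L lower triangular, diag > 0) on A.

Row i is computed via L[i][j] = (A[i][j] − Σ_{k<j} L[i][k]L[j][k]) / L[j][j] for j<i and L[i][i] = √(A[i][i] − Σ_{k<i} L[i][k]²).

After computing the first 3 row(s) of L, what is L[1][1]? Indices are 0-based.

Step 1: L[0][0] = √(16) = 4.
  L[1][0] = (-4) / L[0][0] = -1.
Step 2: L[1][1] = √(16) = 4.
  L[2][0] = (4) / L[0][0] = 1.
  L[2][1] = (12) / L[1][1] = 3.
Step 3: L[2][2] = √(9) = 3.

L[1][1] = 4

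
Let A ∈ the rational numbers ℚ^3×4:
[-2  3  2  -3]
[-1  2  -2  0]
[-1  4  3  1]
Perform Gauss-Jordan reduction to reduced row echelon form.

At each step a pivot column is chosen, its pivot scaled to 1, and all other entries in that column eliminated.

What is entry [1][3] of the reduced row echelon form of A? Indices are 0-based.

[1] R0 /= -2  ⇒  (1, -3/2, -1, 3/2)
     R1 -= -1·R0  ⇒  (0, 1/2, -3, 3/2)
     R2 -= -1·R0  ⇒  (0, 5/2, 2, 5/2)
[2] R1 /= 1/2  ⇒  (0, 1, -6, 3)
     R0 -= -3/2·R1  ⇒  (1, 0, -10, 6)
     R2 -= 5/2·R1  ⇒  (0, 0, 17, -5)
[3] R2 /= 17  ⇒  (0, 0, 1, -5/17)
     R0 -= -10·R2  ⇒  (1, 0, 0, 52/17)
     R1 -= -6·R2  ⇒  (0, 1, 0, 21/17)

M[1][3] = 21/17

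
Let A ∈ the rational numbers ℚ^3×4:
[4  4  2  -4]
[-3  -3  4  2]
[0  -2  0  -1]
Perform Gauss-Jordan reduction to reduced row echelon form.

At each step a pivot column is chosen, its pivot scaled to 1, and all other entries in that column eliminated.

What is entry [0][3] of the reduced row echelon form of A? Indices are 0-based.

M[0][3] = -31/22

pivot(0,0)=4: scale R0 → (1, 1, 1/2, -1)
  clear (1,0): R1 −= (-3)R0 → (0, 0, 11/2, -1)
pivot(1,1): swap R1↔R2
pivot(1,1)=-2: scale R1 → (0, 1, 0, 1/2)
  clear (0,1): R0 −= (1)R1 → (1, 0, 1/2, -3/2)
pivot(2,2)=11/2: scale R2 → (0, 0, 1, -2/11)
  clear (0,2): R0 −= (1/2)R2 → (1, 0, 0, -31/22)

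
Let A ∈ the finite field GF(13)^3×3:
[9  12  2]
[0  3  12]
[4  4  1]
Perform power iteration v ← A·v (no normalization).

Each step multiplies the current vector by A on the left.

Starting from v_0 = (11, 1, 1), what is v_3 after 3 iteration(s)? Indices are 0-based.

v_0 = (11, 1, 1).
v_1 = A·v_0 = (9, 2, 10).
v_2 = A·v_1 = (8, 9, 2).
v_3 = A·v_2 = (2, 12, 5).

v_3 = (2, 12, 5)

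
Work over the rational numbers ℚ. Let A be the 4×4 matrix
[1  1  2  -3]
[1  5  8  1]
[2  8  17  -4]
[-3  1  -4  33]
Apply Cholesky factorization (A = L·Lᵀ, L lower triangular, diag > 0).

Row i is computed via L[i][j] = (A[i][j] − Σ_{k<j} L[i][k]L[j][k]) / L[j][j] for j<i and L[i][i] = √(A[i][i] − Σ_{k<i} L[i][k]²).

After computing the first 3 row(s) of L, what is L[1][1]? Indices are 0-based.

L[1][1] = 2

Step 1: L[0][0] = √(1) = 1.
  L[1][0] = (1) / L[0][0] = 1.
Step 2: L[1][1] = √(4) = 2.
  L[2][0] = (2) / L[0][0] = 2.
  L[2][1] = (6) / L[1][1] = 3.
Step 3: L[2][2] = √(4) = 2.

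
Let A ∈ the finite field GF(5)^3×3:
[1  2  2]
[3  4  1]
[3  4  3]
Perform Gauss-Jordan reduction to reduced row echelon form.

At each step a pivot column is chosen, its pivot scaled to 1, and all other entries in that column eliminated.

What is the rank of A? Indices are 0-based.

pivot(0,0)=1: scale R0 → (1, 2, 2)
  clear (1,0): R1 −= (3)R0 → (0, 3, 0)
  clear (2,0): R2 −= (3)R0 → (0, 3, 2)
pivot(1,1)=3: scale R1 → (0, 1, 0)
  clear (0,1): R0 −= (2)R1 → (1, 0, 2)
  clear (2,1): R2 −= (3)R1 → (0, 0, 2)
pivot(2,2)=2: scale R2 → (0, 0, 1)
  clear (0,2): R0 −= (2)R2 → (1, 0, 0)

rank = 3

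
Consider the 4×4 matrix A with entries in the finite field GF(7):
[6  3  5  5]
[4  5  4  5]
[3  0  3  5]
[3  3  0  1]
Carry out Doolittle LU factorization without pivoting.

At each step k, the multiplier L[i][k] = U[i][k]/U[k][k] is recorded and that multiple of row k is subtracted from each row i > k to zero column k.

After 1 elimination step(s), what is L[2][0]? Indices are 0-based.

k=0: U[0][0]=6
  eliminate (1,0): mult=3, new row 1: (0, 3, 3, 4); set L[1][0]=3
  eliminate (2,0): mult=4, new row 2: (0, 2, 4, 6); set L[2][0]=4
  eliminate (3,0): mult=4, new row 3: (0, 5, 1, 2); set L[3][0]=4

L[2][0] = 4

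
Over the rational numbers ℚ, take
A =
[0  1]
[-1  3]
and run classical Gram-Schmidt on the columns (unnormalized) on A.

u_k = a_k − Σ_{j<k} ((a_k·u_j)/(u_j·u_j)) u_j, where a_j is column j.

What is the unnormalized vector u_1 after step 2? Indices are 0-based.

Step 1: u_0 = a_0 = (0, -1).
Step 2: u_1 = a_1 − (-3)·u_0 = (1, 0).

u_1 = (1, 0)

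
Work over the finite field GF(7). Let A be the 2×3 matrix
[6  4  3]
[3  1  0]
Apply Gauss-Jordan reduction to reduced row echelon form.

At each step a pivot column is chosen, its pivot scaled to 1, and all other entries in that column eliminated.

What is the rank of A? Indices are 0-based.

rank = 2

[1] R0 /= 6  ⇒  (1, 3, 4)
     R1 -= 3·R0  ⇒  (0, 6, 2)
[2] R1 /= 6  ⇒  (0, 1, 5)
     R0 -= 3·R1  ⇒  (1, 0, 3)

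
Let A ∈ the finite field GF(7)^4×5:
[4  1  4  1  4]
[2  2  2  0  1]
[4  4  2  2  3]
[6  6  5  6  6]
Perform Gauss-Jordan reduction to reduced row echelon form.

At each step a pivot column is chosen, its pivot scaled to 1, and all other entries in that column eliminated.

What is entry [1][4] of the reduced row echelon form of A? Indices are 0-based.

M[1][4] = 3

step 1: normalize row 0 (÷4) = (1, 2, 1, 2, 1)
  row 1: subtract 2×row0 = (0, 5, 0, 3, 6)
  row 2: subtract 4×row0 = (0, 3, 5, 1, 6)
  row 3: subtract 6×row0 = (0, 1, 6, 1, 0)
step 2: normalize row 1 (÷5) = (0, 1, 0, 2, 4)
  row 0: subtract 2×row1 = (1, 0, 1, 5, 0)
  row 2: subtract 3×row1 = (0, 0, 5, 2, 1)
  row 3: subtract 1×row1 = (0, 0, 6, 6, 3)
step 3: normalize row 2 (÷5) = (0, 0, 1, 6, 3)
  row 0: subtract 1×row2 = (1, 0, 0, 6, 4)
  row 3: subtract 6×row2 = (0, 0, 0, 5, 6)
step 4: normalize row 3 (÷5) = (0, 0, 0, 1, 4)
  row 0: subtract 6×row3 = (1, 0, 0, 0, 1)
  row 1: subtract 2×row3 = (0, 1, 0, 0, 3)
  row 2: subtract 6×row3 = (0, 0, 1, 0, 0)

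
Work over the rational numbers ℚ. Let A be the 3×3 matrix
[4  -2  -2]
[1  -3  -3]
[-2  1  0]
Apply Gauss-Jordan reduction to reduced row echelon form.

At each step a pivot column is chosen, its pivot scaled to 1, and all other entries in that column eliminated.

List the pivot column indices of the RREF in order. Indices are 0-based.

pivot columns: 0, 1, 2

[1] R0 /= 4  ⇒  (1, -1/2, -1/2)
     R1 -= 1·R0  ⇒  (0, -5/2, -5/2)
     R2 -= -2·R0  ⇒  (0, 0, -1)
[2] R1 /= -5/2  ⇒  (0, 1, 1)
     R0 -= -1/2·R1  ⇒  (1, 0, 0)
[3] R2 /= -1  ⇒  (0, 0, 1)
     R1 -= 1·R2  ⇒  (0, 1, 0)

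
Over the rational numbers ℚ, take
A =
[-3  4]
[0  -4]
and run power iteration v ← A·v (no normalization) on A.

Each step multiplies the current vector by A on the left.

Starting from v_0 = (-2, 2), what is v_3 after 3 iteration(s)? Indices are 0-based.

v_0 = (-2, 2).
v_1 = A·v_0 = (14, -8).
v_2 = A·v_1 = (-74, 32).
v_3 = A·v_2 = (350, -128).

v_3 = (350, -128)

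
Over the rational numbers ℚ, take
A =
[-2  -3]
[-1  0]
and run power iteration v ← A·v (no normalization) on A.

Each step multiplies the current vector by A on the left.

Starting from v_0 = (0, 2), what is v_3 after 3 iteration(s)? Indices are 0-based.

v_0 = (0, 2).
v_1 = A·v_0 = (-6, 0).
v_2 = A·v_1 = (12, 6).
v_3 = A·v_2 = (-42, -12).

v_3 = (-42, -12)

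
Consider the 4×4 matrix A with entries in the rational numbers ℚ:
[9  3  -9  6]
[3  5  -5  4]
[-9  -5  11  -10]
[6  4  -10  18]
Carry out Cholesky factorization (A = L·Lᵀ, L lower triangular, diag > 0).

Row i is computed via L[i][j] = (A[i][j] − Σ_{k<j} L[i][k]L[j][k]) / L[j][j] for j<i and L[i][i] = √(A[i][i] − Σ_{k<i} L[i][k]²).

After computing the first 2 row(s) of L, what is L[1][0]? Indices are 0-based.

Step 1: L[0][0] = √(9) = 3.
  L[1][0] = (3) / L[0][0] = 1.
Step 2: L[1][1] = √(4) = 2.

L[1][0] = 1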